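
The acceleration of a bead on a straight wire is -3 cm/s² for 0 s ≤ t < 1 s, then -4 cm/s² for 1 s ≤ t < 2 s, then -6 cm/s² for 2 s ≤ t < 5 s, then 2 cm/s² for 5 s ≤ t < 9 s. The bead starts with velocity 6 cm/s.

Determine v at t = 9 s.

Δv equals the area under the a-t graph; then v = v₀ + Δv.
0–1 s: -3 × 1 = -3 cm/s
1–2 s: -4 × 1 = -4 cm/s
2–5 s: -6 × 3 = -18 cm/s
5–9 s: 2 × 4 = 8 cm/s
Δv = -17 cm/s, so v(9) = 6 + (-17) = -11 cm/s.

-11 cm/s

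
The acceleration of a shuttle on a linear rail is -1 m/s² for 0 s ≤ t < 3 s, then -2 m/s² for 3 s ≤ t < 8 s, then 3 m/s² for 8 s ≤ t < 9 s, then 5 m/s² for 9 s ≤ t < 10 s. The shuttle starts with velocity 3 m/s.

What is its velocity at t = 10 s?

-2 m/s

Δv equals the area under the a-t graph; then v = v₀ + Δv.
0–3 s: -1 × 3 = -3 m/s
3–8 s: -2 × 5 = -10 m/s
8–9 s: 3 × 1 = 3 m/s
9–10 s: 5 × 1 = 5 m/s
Δv = -5 m/s, so v(10) = 3 + (-5) = -2 m/s.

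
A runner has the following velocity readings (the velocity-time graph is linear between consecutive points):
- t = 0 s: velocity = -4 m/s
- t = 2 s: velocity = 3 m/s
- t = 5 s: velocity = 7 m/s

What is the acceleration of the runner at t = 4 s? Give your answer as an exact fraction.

Acceleration is the slope of the v-t graph on 2–5 s: (7 − 3)/(5 − 2) = 4/3 m/s².

4/3 m/s²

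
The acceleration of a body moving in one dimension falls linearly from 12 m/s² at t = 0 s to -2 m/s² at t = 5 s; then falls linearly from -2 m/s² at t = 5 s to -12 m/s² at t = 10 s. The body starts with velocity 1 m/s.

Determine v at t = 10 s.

-9 m/s

Δv equals the area under the a-t graph; then v = v₀ + Δv.
0–5 s: ½(12 + -2)(5) = 25 m/s
5–10 s: ½(-2 + -12)(5) = -35 m/s
Δv = -10 m/s, so v(10) = 1 + (-10) = -9 m/s.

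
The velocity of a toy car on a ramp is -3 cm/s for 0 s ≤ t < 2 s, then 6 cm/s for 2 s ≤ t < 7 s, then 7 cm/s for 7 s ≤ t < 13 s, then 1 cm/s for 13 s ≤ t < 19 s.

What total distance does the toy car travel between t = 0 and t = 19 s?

84 cm

Total distance travelled is ∫|v| dt — sum the magnitudes of each area piece.
0–2 s: |-3| × 2 = 6 cm
2–7 s: |6| × 5 = 30 cm
7–13 s: |7| × 6 = 42 cm
13–19 s: |1| × 6 = 6 cm
Total distance = 84 cm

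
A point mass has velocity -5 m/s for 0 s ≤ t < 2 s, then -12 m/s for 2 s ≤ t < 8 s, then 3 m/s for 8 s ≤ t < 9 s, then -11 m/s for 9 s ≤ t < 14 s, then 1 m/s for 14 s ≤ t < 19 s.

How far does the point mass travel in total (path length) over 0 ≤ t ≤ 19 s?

145 m

Distance (not displacement) is the total path length: add the absolute areas under v-t.
0–2 s: |-5| × 2 = 10 m
2–8 s: |-12| × 6 = 72 m
8–9 s: |3| × 1 = 3 m
9–14 s: |-11| × 5 = 55 m
14–19 s: |1| × 5 = 5 m
Total distance = 145 m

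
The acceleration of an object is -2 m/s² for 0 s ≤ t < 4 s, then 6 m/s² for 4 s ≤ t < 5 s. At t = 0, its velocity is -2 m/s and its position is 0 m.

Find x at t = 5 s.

On each constant-a segment, Δv = aΔt and Δx = v₀Δt + ½aΔt²; chain segment to segment.
0–4 s: v starts -2 m/s; Δx = -2·4 + ½·-2·4² = -24 m; v ends -10 m/s.
4–5 s: v starts -10 m/s; Δx = -10·1 + ½·6·1² = -7 m; v ends -4 m/s.
x(5) = 0 + Σ Δx = -31 m.

-31 m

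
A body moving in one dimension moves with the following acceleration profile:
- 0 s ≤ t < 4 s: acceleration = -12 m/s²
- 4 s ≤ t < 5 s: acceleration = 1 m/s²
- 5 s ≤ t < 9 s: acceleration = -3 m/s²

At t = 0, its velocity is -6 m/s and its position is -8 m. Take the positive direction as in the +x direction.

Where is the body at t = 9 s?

On each constant-a segment, Δv = aΔt and Δx = v₀Δt + ½aΔt²; chain segment to segment.
0–4 s: v starts -6 m/s; Δx = -6·4 + ½·-12·4² = -120 m; v ends -54 m/s.
4–5 s: v starts -54 m/s; Δx = -54·1 + ½·1·1² = -53.5 m; v ends -53 m/s.
5–9 s: v starts -53 m/s; Δx = -53·4 + ½·-3·4² = -236 m; v ends -65 m/s.
x(9) = -8 + Σ Δx = -417.5 m.

-417.5 m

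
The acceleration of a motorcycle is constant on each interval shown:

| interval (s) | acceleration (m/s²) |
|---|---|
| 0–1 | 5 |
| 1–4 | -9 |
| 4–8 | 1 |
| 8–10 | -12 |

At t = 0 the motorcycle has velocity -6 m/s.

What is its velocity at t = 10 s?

-48 m/s

Δv equals the area under the a-t graph; then v = v₀ + Δv.
0–1 s: 5 × 1 = 5 m/s
1–4 s: -9 × 3 = -27 m/s
4–8 s: 1 × 4 = 4 m/s
8–10 s: -12 × 2 = -24 m/s
Δv = -42 m/s, so v(10) = -6 + (-42) = -48 m/s.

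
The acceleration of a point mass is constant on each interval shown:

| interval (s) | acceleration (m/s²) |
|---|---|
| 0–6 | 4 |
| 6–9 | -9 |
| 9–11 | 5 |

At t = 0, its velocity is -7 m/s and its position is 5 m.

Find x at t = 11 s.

On each constant-a segment, Δv = aΔt and Δx = v₀Δt + ½aΔt²; chain segment to segment.
0–6 s: v starts -7 m/s; Δx = -7·6 + ½·4·6² = 30 m; v ends 17 m/s.
6–9 s: v starts 17 m/s; Δx = 17·3 + ½·-9·3² = 10.5 m; v ends -10 m/s.
9–11 s: v starts -10 m/s; Δx = -10·2 + ½·5·2² = -10 m; v ends 0 m/s.
x(11) = 5 + Σ Δx = 35.5 m.

35.5 m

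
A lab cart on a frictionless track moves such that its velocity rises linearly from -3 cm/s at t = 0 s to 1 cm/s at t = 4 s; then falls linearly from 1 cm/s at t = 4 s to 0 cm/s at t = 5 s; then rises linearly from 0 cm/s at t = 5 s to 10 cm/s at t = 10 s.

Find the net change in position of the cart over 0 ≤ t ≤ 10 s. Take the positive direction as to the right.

21.5 cm

Displacement is the signed area under the v-t curve.
0–4 s: ½(-3 + 1)(4) = -4 cm
4–5 s: ½(1 + 0)(1) = 0.5 cm
5–10 s: ½(0 + 10)(5) = 25 cm
Net displacement = 21.5 cm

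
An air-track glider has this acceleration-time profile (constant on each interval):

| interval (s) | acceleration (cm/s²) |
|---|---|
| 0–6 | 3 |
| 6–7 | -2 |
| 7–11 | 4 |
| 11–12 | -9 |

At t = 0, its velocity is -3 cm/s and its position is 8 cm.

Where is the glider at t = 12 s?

166.5 cm

On each constant-a segment, Δv = aΔt and Δx = v₀Δt + ½aΔt²; chain segment to segment.
0–6 s: v starts -3 cm/s; Δx = -3·6 + ½·3·6² = 36 cm; v ends 15 cm/s.
6–7 s: v starts 15 cm/s; Δx = 15·1 + ½·-2·1² = 14 cm; v ends 13 cm/s.
7–11 s: v starts 13 cm/s; Δx = 13·4 + ½·4·4² = 84 cm; v ends 29 cm/s.
11–12 s: v starts 29 cm/s; Δx = 29·1 + ½·-9·1² = 24.5 cm; v ends 20 cm/s.
x(12) = 8 + Σ Δx = 166.5 cm.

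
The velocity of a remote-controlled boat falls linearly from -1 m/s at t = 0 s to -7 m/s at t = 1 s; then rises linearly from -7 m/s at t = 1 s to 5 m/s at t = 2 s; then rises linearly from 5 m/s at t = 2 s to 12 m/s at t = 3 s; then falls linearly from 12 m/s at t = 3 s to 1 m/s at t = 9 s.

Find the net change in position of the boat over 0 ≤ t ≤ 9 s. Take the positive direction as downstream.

42.5 m

Net displacement equals the area under the velocity-time graph (areas below the axis count negative).
0–1 s: ½(-1 + -7)(1) = -4 m
1–2 s: ½(-7 + 5)(1) = -1 m
2–3 s: ½(5 + 12)(1) = 8.5 m
3–9 s: ½(12 + 1)(6) = 39 m
Net displacement = 42.5 m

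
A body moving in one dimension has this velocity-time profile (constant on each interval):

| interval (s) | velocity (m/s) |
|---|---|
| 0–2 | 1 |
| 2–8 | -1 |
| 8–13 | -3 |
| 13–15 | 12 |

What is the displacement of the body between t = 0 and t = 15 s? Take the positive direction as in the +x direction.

5 m

Displacement is the signed area under the v-t curve.
0–2 s: 1 × 2 = 2 m
2–8 s: -1 × 6 = -6 m
8–13 s: -3 × 5 = -15 m
13–15 s: 12 × 2 = 24 m
Net displacement = 5 m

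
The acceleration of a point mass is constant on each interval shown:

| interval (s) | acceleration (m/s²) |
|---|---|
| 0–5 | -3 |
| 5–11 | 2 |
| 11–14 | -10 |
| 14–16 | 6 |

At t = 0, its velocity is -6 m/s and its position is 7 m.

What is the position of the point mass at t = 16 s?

-288.5 m

On each constant-a segment, Δv = aΔt and Δx = v₀Δt + ½aΔt²; chain segment to segment.
0–5 s: v starts -6 m/s; Δx = -6·5 + ½·-3·5² = -67.5 m; v ends -21 m/s.
5–11 s: v starts -21 m/s; Δx = -21·6 + ½·2·6² = -90 m; v ends -9 m/s.
11–14 s: v starts -9 m/s; Δx = -9·3 + ½·-10·3² = -72 m; v ends -39 m/s.
14–16 s: v starts -39 m/s; Δx = -39·2 + ½·6·2² = -66 m; v ends -27 m/s.
x(16) = 7 + Σ Δx = -288.5 m.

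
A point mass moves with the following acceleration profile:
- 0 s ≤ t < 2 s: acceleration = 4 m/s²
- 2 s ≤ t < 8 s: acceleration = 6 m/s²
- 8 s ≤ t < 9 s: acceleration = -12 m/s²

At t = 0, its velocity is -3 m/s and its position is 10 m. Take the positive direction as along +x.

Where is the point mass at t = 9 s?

185 m

On each constant-a segment, Δv = aΔt and Δx = v₀Δt + ½aΔt²; chain segment to segment.
0–2 s: v starts -3 m/s; Δx = -3·2 + ½·4·2² = 2 m; v ends 5 m/s.
2–8 s: v starts 5 m/s; Δx = 5·6 + ½·6·6² = 138 m; v ends 41 m/s.
8–9 s: v starts 41 m/s; Δx = 41·1 + ½·-12·1² = 35 m; v ends 29 m/s.
x(9) = 10 + Σ Δx = 185 m.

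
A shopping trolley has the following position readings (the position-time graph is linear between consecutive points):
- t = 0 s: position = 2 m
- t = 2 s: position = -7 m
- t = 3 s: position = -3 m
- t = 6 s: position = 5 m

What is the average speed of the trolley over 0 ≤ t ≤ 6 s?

3.5 m/s

Average speed = (total path length)/(elapsed time); on a piecewise-linear x-t graph the path length is Σ|Δx|.
0–2 s: |Δx| = |-7 − 2| = 9 m
2–3 s: |Δx| = |-3 − -7| = 4 m
3–6 s: |Δx| = |5 − -3| = 8 m
Total path = 21 m; average speed = 21/6 = 3.5 m/s.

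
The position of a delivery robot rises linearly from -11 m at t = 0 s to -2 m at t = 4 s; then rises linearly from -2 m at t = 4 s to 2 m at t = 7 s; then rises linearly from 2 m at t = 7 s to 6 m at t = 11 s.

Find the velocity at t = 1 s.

2.25 m/s

Velocity is the slope of the x-t graph on 0–4 s: (-2 − -11)/(4 − 0) = 2.25 m/s.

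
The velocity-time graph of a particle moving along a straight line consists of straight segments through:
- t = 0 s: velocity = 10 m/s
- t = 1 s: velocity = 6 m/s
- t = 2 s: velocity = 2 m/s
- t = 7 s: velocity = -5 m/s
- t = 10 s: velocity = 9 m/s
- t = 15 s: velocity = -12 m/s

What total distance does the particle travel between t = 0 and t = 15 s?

60.5 m

Total distance travelled is ∫|v| dt — sum the magnitudes of each area piece.
0–1 s: |½(10 + 6)(1)| = 8 m
1–2 s: |½(6 + 2)(1)| = 4 m
2–7 s: v = 0 at t = 24/7 s; triangle areas 10/7 + 125/14 = 145/14 m
7–10 s: v = 0 at t = 113/14 s; triangle areas 75/28 + 243/28 = 159/14 m
10–15 s: v = 0 at t = 85/7 s; triangle areas 135/14 + 120/7 = 375/14 m
Total distance = 60.5 m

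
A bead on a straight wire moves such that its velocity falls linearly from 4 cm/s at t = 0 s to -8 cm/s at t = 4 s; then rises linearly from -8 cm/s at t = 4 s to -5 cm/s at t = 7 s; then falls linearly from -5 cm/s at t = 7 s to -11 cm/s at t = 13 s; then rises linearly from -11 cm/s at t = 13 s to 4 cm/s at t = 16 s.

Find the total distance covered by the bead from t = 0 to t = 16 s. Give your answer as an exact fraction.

Total distance travelled is ∫|v| dt — sum the magnitudes of each area piece.
0–4 s: v = 0 at t = 4/3 s; triangle areas 8/3 + 32/3 = 40/3 cm
4–7 s: |½(-8 + -5)(3)| = 19.5 cm
7–13 s: |½(-5 + -11)(6)| = 48 cm
13–16 s: v = 0 at t = 15.2 s; triangle areas 12.1 + 1.6 = 13.7 cm
Total distance = 1418/15 cm

1418/15 cm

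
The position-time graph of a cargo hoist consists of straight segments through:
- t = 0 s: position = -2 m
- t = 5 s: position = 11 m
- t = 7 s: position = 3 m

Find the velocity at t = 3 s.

Velocity is the slope of the x-t graph on 0–5 s: (11 − -2)/(5 − 0) = 2.6 m/s.

2.6 m/s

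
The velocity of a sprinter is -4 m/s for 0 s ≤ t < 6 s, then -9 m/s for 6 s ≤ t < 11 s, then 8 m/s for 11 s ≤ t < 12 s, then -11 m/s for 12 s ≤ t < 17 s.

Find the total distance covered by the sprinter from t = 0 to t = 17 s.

Total distance travelled is ∫|v| dt — sum the magnitudes of each area piece.
0–6 s: |-4| × 6 = 24 m
6–11 s: |-9| × 5 = 45 m
11–12 s: |8| × 1 = 8 m
12–17 s: |-11| × 5 = 55 m
Total distance = 132 m

132 m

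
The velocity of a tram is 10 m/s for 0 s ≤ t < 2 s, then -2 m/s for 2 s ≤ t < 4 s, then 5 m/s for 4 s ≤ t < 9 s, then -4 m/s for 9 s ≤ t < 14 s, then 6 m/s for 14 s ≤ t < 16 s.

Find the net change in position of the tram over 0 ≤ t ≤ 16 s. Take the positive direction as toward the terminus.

Net displacement equals the area under the velocity-time graph (areas below the axis count negative).
0–2 s: 10 × 2 = 20 m
2–4 s: -2 × 2 = -4 m
4–9 s: 5 × 5 = 25 m
9–14 s: -4 × 5 = -20 m
14–16 s: 6 × 2 = 12 m
Net displacement = 33 m

33 m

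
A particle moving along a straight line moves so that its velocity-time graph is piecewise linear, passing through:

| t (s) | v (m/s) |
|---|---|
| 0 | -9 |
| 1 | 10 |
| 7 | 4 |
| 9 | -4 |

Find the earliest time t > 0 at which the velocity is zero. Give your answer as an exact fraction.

t = 9/19 s

v changes sign on 0–1 s (from -9 to 10); the graph is linear there, so v = 0 at t = 0 + (9)·(1 − 0)/(10 − -9) = 9/19 s.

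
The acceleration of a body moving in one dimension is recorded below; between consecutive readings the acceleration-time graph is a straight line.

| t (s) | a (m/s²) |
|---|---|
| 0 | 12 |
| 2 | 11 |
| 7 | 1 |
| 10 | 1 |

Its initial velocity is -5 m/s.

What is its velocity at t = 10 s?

Δv equals the area under the a-t graph; then v = v₀ + Δv.
0–2 s: ½(12 + 11)(2) = 23 m/s
2–7 s: ½(11 + 1)(5) = 30 m/s
7–10 s: 1 × 3 = 3 m/s
Δv = 56 m/s, so v(10) = -5 + (56) = 51 m/s.

51 m/s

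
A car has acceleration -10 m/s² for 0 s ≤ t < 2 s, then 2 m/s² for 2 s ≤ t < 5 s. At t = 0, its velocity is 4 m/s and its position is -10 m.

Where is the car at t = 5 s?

-61 m

On each constant-a segment, Δv = aΔt and Δx = v₀Δt + ½aΔt²; chain segment to segment.
0–2 s: v starts 4 m/s; Δx = 4·2 + ½·-10·2² = -12 m; v ends -16 m/s.
2–5 s: v starts -16 m/s; Δx = -16·3 + ½·2·3² = -39 m; v ends -10 m/s.
x(5) = -10 + Σ Δx = -61 m.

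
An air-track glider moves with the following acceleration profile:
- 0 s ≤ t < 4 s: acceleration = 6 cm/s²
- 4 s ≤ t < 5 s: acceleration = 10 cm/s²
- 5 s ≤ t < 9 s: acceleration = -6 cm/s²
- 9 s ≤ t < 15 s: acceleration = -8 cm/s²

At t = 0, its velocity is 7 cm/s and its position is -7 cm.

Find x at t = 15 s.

On each constant-a segment, Δv = aΔt and Δx = v₀Δt + ½aΔt²; chain segment to segment.
0–4 s: v starts 7 cm/s; Δx = 7·4 + ½·6·4² = 76 cm; v ends 31 cm/s.
4–5 s: v starts 31 cm/s; Δx = 31·1 + ½·10·1² = 36 cm; v ends 41 cm/s.
5–9 s: v starts 41 cm/s; Δx = 41·4 + ½·-6·4² = 116 cm; v ends 17 cm/s.
9–15 s: v starts 17 cm/s; Δx = 17·6 + ½·-8·6² = -42 cm; v ends -31 cm/s.
x(15) = -7 + Σ Δx = 179 cm.

179 cm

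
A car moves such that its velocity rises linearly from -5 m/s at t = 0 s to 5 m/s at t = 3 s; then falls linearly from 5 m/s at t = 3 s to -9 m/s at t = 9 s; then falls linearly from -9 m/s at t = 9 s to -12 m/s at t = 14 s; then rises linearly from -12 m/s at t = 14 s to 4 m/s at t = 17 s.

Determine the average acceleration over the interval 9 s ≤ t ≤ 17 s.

Average acceleration = Δv/Δt = (4 − -9)/(17 − 9) = 1.625 m/s².

1.625 m/s²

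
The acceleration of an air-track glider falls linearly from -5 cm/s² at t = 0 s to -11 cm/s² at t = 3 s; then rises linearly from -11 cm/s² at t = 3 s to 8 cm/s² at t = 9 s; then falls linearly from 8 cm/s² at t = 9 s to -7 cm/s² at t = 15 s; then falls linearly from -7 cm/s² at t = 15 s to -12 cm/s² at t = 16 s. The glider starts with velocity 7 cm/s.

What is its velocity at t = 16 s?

Δv equals the area under the a-t graph; then v = v₀ + Δv.
0–3 s: ½(-5 + -11)(3) = -24 cm/s
3–9 s: ½(-11 + 8)(6) = -9 cm/s
9–15 s: ½(8 + -7)(6) = 3 cm/s
15–16 s: ½(-7 + -12)(1) = -9.5 cm/s
Δv = -39.5 cm/s, so v(16) = 7 + (-39.5) = -32.5 cm/s.

-32.5 cm/s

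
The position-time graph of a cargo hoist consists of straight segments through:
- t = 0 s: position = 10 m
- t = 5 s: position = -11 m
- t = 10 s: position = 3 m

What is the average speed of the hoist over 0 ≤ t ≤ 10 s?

3.5 m/s

Average speed = (total path length)/(elapsed time); on a piecewise-linear x-t graph the path length is Σ|Δx|.
0–5 s: |Δx| = |-11 − 10| = 21 m
5–10 s: |Δx| = |3 − -11| = 14 m
Total path = 35 m; average speed = 35/10 = 3.5 m/s.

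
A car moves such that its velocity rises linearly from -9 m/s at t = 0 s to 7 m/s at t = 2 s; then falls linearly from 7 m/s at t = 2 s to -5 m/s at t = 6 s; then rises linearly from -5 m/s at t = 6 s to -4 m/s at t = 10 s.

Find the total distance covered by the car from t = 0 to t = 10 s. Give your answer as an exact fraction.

Total distance travelled is ∫|v| dt — sum the magnitudes of each area piece.
0–2 s: v = 0 at t = 1.125 s; triangle areas 5.0625 + 3.0625 = 8.125 m
2–6 s: v = 0 at t = 13/3 s; triangle areas 49/6 + 25/6 = 37/3 m
6–10 s: |½(-5 + -4)(4)| = 18 m
Total distance = 923/24 m

923/24 m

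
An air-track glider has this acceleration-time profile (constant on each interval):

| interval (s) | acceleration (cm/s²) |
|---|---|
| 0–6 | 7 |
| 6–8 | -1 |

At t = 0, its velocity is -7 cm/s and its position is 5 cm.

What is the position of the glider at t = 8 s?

157 cm

On each constant-a segment, Δv = aΔt and Δx = v₀Δt + ½aΔt²; chain segment to segment.
0–6 s: v starts -7 cm/s; Δx = -7·6 + ½·7·6² = 84 cm; v ends 35 cm/s.
6–8 s: v starts 35 cm/s; Δx = 35·2 + ½·-1·2² = 68 cm; v ends 33 cm/s.
x(8) = 5 + Σ Δx = 157 cm.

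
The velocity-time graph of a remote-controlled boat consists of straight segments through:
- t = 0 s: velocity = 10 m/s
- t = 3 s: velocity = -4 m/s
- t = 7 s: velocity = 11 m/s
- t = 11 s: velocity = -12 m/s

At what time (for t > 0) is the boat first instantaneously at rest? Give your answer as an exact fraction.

v changes sign on 0–3 s (from 10 to -4); the graph is linear there, so v = 0 at t = 0 + (-10)·(3 − 0)/(-4 − 10) = 15/7 s.

t = 15/7 s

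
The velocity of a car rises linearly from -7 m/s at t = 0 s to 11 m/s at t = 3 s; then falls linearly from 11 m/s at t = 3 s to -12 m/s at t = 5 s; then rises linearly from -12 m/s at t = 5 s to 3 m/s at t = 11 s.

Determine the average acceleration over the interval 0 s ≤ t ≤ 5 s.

-1 m/s²

Average acceleration = Δv/Δt = (-12 − -7)/(5 − 0) = -1 m/s².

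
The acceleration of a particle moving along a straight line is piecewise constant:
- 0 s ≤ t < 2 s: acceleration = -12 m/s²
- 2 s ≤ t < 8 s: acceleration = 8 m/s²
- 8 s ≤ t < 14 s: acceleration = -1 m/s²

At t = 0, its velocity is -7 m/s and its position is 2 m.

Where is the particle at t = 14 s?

6 m

On each constant-a segment, Δv = aΔt and Δx = v₀Δt + ½aΔt²; chain segment to segment.
0–2 s: v starts -7 m/s; Δx = -7·2 + ½·-12·2² = -38 m; v ends -31 m/s.
2–8 s: v starts -31 m/s; Δx = -31·6 + ½·8·6² = -42 m; v ends 17 m/s.
8–14 s: v starts 17 m/s; Δx = 17·6 + ½·-1·6² = 84 m; v ends 11 m/s.
x(14) = 2 + Σ Δx = 6 m.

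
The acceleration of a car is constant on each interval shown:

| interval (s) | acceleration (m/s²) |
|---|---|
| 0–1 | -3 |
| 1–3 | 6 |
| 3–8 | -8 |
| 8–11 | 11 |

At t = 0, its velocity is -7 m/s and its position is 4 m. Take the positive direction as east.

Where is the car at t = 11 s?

-167 m

On each constant-a segment, Δv = aΔt and Δx = v₀Δt + ½aΔt²; chain segment to segment.
0–1 s: v starts -7 m/s; Δx = -7·1 + ½·-3·1² = -8.5 m; v ends -10 m/s.
1–3 s: v starts -10 m/s; Δx = -10·2 + ½·6·2² = -8 m; v ends 2 m/s.
3–8 s: v starts 2 m/s; Δx = 2·5 + ½·-8·5² = -90 m; v ends -38 m/s.
8–11 s: v starts -38 m/s; Δx = -38·3 + ½·11·3² = -64.5 m; v ends -5 m/s.
x(11) = 4 + Σ Δx = -167 m.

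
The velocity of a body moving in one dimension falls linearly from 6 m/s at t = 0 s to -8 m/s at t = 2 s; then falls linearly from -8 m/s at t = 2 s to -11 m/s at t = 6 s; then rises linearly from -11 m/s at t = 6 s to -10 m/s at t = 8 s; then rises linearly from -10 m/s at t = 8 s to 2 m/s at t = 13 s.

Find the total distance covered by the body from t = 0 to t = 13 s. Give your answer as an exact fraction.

Total distance travelled is ∫|v| dt — sum the magnitudes of each area piece.
0–2 s: v = 0 at t = 6/7 s; triangle areas 18/7 + 32/7 = 50/7 m
2–6 s: |½(-8 + -11)(4)| = 38 m
6–8 s: |½(-11 + -10)(2)| = 21 m
8–13 s: v = 0 at t = 73/6 s; triangle areas 125/6 + 5/6 = 65/3 m
Total distance = 1844/21 m

1844/21 m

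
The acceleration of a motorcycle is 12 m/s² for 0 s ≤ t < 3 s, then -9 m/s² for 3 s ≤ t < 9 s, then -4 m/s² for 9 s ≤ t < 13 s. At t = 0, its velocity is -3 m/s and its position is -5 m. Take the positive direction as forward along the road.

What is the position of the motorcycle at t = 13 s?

-40 m

On each constant-a segment, Δv = aΔt and Δx = v₀Δt + ½aΔt²; chain segment to segment.
0–3 s: v starts -3 m/s; Δx = -3·3 + ½·12·3² = 45 m; v ends 33 m/s.
3–9 s: v starts 33 m/s; Δx = 33·6 + ½·-9·6² = 36 m; v ends -21 m/s.
9–13 s: v starts -21 m/s; Δx = -21·4 + ½·-4·4² = -116 m; v ends -37 m/s.
x(13) = -5 + Σ Δx = -40 m.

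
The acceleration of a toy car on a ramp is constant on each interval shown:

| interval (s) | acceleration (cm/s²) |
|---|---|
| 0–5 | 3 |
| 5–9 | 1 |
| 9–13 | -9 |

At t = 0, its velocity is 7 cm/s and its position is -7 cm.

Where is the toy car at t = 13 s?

On each constant-a segment, Δv = aΔt and Δx = v₀Δt + ½aΔt²; chain segment to segment.
0–5 s: v starts 7 cm/s; Δx = 7·5 + ½·3·5² = 72.5 cm; v ends 22 cm/s.
5–9 s: v starts 22 cm/s; Δx = 22·4 + ½·1·4² = 96 cm; v ends 26 cm/s.
9–13 s: v starts 26 cm/s; Δx = 26·4 + ½·-9·4² = 32 cm; v ends -10 cm/s.
x(13) = -7 + Σ Δx = 193.5 cm.

193.5 cm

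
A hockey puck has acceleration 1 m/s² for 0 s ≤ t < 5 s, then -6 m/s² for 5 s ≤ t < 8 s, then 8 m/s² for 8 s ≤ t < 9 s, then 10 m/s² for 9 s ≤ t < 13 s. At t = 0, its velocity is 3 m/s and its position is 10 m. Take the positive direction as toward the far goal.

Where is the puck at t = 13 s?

On each constant-a segment, Δv = aΔt and Δx = v₀Δt + ½aΔt²; chain segment to segment.
0–5 s: v starts 3 m/s; Δx = 3·5 + ½·1·5² = 27.5 m; v ends 8 m/s.
5–8 s: v starts 8 m/s; Δx = 8·3 + ½·-6·3² = -3 m; v ends -10 m/s.
8–9 s: v starts -10 m/s; Δx = -10·1 + ½·8·1² = -6 m; v ends -2 m/s.
9–13 s: v starts -2 m/s; Δx = -2·4 + ½·10·4² = 72 m; v ends 38 m/s.
x(13) = 10 + Σ Δx = 100.5 m.

100.5 m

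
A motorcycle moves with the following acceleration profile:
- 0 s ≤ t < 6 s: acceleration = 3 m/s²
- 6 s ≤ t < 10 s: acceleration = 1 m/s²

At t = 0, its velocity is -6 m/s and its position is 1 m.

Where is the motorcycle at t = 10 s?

On each constant-a segment, Δv = aΔt and Δx = v₀Δt + ½aΔt²; chain segment to segment.
0–6 s: v starts -6 m/s; Δx = -6·6 + ½·3·6² = 18 m; v ends 12 m/s.
6–10 s: v starts 12 m/s; Δx = 12·4 + ½·1·4² = 56 m; v ends 16 m/s.
x(10) = 1 + Σ Δx = 75 m.

75 m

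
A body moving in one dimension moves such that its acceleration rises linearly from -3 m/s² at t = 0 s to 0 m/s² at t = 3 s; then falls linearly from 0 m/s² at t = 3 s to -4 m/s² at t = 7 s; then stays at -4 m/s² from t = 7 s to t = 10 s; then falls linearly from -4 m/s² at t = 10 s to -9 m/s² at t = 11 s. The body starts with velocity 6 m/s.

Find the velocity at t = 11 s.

Δv equals the area under the a-t graph; then v = v₀ + Δv.
0–3 s: ½(-3 + 0)(3) = -4.5 m/s
3–7 s: ½(0 + -4)(4) = -8 m/s
7–10 s: -4 × 3 = -12 m/s
10–11 s: ½(-4 + -9)(1) = -6.5 m/s
Δv = -31 m/s, so v(11) = 6 + (-31) = -25 m/s.

-25 m/s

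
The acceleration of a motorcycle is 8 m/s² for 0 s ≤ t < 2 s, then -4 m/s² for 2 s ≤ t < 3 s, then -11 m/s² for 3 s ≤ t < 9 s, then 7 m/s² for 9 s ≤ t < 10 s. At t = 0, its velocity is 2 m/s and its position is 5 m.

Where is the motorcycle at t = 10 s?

On each constant-a segment, Δv = aΔt and Δx = v₀Δt + ½aΔt²; chain segment to segment.
0–2 s: v starts 2 m/s; Δx = 2·2 + ½·8·2² = 20 m; v ends 18 m/s.
2–3 s: v starts 18 m/s; Δx = 18·1 + ½·-4·1² = 16 m; v ends 14 m/s.
3–9 s: v starts 14 m/s; Δx = 14·6 + ½·-11·6² = -114 m; v ends -52 m/s.
9–10 s: v starts -52 m/s; Δx = -52·1 + ½·7·1² = -48.5 m; v ends -45 m/s.
x(10) = 5 + Σ Δx = -121.5 m.

-121.5 m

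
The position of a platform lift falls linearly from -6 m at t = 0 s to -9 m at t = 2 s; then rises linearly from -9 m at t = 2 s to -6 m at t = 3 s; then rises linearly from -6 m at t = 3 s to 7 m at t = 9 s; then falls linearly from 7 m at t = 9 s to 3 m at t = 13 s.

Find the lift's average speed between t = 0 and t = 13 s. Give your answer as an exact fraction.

23/13 m/s

Average speed = (total path length)/(elapsed time); on a piecewise-linear x-t graph the path length is Σ|Δx|.
0–2 s: |Δx| = |-9 − -6| = 3 m
2–3 s: |Δx| = |-6 − -9| = 3 m
3–9 s: |Δx| = |7 − -6| = 13 m
9–13 s: |Δx| = |3 − 7| = 4 m
Total path = 23 m; average speed = 23/13 = 23/13 m/s.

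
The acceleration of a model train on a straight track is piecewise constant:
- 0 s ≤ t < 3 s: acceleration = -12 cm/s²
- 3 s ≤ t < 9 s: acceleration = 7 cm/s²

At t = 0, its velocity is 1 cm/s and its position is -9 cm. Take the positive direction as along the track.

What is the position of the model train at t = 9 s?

-144 cm

On each constant-a segment, Δv = aΔt and Δx = v₀Δt + ½aΔt²; chain segment to segment.
0–3 s: v starts 1 cm/s; Δx = 1·3 + ½·-12·3² = -51 cm; v ends -35 cm/s.
3–9 s: v starts -35 cm/s; Δx = -35·6 + ½·7·6² = -84 cm; v ends 7 cm/s.
x(9) = -9 + Σ Δx = -144 cm.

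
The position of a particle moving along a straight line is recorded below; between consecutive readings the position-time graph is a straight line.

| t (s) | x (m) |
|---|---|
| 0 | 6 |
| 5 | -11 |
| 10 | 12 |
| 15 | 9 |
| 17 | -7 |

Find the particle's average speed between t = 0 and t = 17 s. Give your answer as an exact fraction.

59/17 m/s

Average speed = (total path length)/(elapsed time); on a piecewise-linear x-t graph the path length is Σ|Δx|.
0–5 s: |Δx| = |-11 − 6| = 17 m
5–10 s: |Δx| = |12 − -11| = 23 m
10–15 s: |Δx| = |9 − 12| = 3 m
15–17 s: |Δx| = |-7 − 9| = 16 m
Total path = 59 m; average speed = 59/17 = 59/17 m/s.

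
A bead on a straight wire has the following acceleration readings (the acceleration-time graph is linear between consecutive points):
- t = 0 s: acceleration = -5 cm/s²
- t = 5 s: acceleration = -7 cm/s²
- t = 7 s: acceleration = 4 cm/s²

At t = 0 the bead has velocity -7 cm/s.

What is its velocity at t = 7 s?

-40 cm/s

Δv equals the area under the a-t graph; then v = v₀ + Δv.
0–5 s: ½(-5 + -7)(5) = -30 cm/s
5–7 s: ½(-7 + 4)(2) = -3 cm/s
Δv = -33 cm/s, so v(7) = -7 + (-33) = -40 cm/s.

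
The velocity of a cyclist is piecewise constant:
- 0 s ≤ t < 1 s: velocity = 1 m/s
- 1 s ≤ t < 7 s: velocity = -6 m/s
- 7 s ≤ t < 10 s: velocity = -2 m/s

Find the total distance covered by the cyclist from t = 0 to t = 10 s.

43 m

Distance (not displacement) is the total path length: add the absolute areas under v-t.
0–1 s: |1| × 1 = 1 m
1–7 s: |-6| × 6 = 36 m
7–10 s: |-2| × 3 = 6 m
Total distance = 43 m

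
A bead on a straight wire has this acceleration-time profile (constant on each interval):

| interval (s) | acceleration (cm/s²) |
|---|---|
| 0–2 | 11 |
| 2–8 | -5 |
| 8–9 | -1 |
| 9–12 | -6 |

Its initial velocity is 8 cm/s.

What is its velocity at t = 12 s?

Δv equals the area under the a-t graph; then v = v₀ + Δv.
0–2 s: 11 × 2 = 22 cm/s
2–8 s: -5 × 6 = -30 cm/s
8–9 s: -1 × 1 = -1 cm/s
9–12 s: -6 × 3 = -18 cm/s
Δv = -27 cm/s, so v(12) = 8 + (-27) = -19 cm/s.

-19 cm/s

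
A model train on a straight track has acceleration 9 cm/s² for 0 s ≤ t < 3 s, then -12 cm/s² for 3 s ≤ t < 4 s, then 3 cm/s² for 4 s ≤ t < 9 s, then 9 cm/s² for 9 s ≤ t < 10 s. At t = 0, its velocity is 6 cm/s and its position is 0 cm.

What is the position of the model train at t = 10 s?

268.5 cm

On each constant-a segment, Δv = aΔt and Δx = v₀Δt + ½aΔt²; chain segment to segment.
0–3 s: v starts 6 cm/s; Δx = 6·3 + ½·9·3² = 58.5 cm; v ends 33 cm/s.
3–4 s: v starts 33 cm/s; Δx = 33·1 + ½·-12·1² = 27 cm; v ends 21 cm/s.
4–9 s: v starts 21 cm/s; Δx = 21·5 + ½·3·5² = 142.5 cm; v ends 36 cm/s.
9–10 s: v starts 36 cm/s; Δx = 36·1 + ½·9·1² = 40.5 cm; v ends 45 cm/s.
x(10) = 0 + Σ Δx = 268.5 cm.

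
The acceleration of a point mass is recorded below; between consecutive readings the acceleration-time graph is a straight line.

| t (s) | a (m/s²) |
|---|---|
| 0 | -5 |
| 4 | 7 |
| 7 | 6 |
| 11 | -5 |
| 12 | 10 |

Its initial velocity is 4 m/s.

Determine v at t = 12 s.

Δv equals the area under the a-t graph; then v = v₀ + Δv.
0–4 s: ½(-5 + 7)(4) = 4 m/s
4–7 s: ½(7 + 6)(3) = 19.5 m/s
7–11 s: ½(6 + -5)(4) = 2 m/s
11–12 s: ½(-5 + 10)(1) = 2.5 m/s
Δv = 28 m/s, so v(12) = 4 + (28) = 32 m/s.

32 m/s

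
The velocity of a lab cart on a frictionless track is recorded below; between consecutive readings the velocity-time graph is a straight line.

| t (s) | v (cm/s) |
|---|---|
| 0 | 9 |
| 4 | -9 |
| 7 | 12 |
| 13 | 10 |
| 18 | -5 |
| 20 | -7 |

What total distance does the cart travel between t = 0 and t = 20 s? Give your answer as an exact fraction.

Distance (not displacement) is the total path length: add the absolute areas under v-t.
0–4 s: v = 0 at t = 2 s; triangle areas 9 + 9 = 18 cm
4–7 s: v = 0 at t = 37/7 s; triangle areas 81/14 + 72/7 = 225/14 cm
7–13 s: |½(12 + 10)(6)| = 66 cm
13–18 s: v = 0 at t = 49/3 s; triangle areas 50/3 + 25/6 = 125/6 cm
18–20 s: |½(-5 + -7)(2)| = 12 cm
Total distance = 2791/21 cm

2791/21 cm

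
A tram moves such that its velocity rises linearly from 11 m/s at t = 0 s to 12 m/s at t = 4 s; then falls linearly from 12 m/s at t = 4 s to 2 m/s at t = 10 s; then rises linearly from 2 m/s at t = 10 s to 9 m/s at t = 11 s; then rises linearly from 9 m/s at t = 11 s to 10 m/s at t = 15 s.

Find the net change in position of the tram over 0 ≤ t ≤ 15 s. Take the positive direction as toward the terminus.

131.5 m

Displacement is the signed area under the v-t curve.
0–4 s: ½(11 + 12)(4) = 46 m
4–10 s: ½(12 + 2)(6) = 42 m
10–11 s: ½(2 + 9)(1) = 5.5 m
11–15 s: ½(9 + 10)(4) = 38 m
Net displacement = 131.5 m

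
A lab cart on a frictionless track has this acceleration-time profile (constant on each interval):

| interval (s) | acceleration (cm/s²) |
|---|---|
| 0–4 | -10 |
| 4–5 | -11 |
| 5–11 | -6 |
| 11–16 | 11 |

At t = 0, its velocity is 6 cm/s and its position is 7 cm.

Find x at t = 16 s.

-734 cm

On each constant-a segment, Δv = aΔt and Δx = v₀Δt + ½aΔt²; chain segment to segment.
0–4 s: v starts 6 cm/s; Δx = 6·4 + ½·-10·4² = -56 cm; v ends -34 cm/s.
4–5 s: v starts -34 cm/s; Δx = -34·1 + ½·-11·1² = -39.5 cm; v ends -45 cm/s.
5–11 s: v starts -45 cm/s; Δx = -45·6 + ½·-6·6² = -378 cm; v ends -81 cm/s.
11–16 s: v starts -81 cm/s; Δx = -81·5 + ½·11·5² = -267.5 cm; v ends -26 cm/s.
x(16) = 7 + Σ Δx = -734 cm.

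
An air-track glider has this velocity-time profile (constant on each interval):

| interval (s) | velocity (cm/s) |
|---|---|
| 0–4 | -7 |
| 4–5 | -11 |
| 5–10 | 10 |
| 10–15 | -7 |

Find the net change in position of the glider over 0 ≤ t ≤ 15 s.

-24 cm

Net displacement equals the area under the velocity-time graph (areas below the axis count negative).
0–4 s: -7 × 4 = -28 cm
4–5 s: -11 × 1 = -11 cm
5–10 s: 10 × 5 = 50 cm
10–15 s: -7 × 5 = -35 cm
Net displacement = -24 cm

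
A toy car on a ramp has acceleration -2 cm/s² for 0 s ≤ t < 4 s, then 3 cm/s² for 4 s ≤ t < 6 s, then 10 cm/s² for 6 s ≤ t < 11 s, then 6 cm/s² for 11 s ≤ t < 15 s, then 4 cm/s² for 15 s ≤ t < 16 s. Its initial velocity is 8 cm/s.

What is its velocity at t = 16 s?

84 cm/s

Δv equals the area under the a-t graph; then v = v₀ + Δv.
0–4 s: -2 × 4 = -8 cm/s
4–6 s: 3 × 2 = 6 cm/s
6–11 s: 10 × 5 = 50 cm/s
11–15 s: 6 × 4 = 24 cm/s
15–16 s: 4 × 1 = 4 cm/s
Δv = 76 cm/s, so v(16) = 8 + (76) = 84 cm/s.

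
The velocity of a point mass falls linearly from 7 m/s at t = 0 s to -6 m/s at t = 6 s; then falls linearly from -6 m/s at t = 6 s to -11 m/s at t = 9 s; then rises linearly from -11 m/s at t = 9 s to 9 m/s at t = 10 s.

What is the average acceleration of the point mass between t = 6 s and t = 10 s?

3.75 m/s²

Average acceleration = Δv/Δt = (9 − -6)/(10 − 6) = 3.75 m/s².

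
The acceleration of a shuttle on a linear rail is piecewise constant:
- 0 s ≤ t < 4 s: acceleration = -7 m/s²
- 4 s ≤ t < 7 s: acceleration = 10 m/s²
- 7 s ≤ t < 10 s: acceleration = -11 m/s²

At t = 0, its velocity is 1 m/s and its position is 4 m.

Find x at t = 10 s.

-124.5 m

On each constant-a segment, Δv = aΔt and Δx = v₀Δt + ½aΔt²; chain segment to segment.
0–4 s: v starts 1 m/s; Δx = 1·4 + ½·-7·4² = -52 m; v ends -27 m/s.
4–7 s: v starts -27 m/s; Δx = -27·3 + ½·10·3² = -36 m; v ends 3 m/s.
7–10 s: v starts 3 m/s; Δx = 3·3 + ½·-11·3² = -40.5 m; v ends -30 m/s.
x(10) = 4 + Σ Δx = -124.5 m.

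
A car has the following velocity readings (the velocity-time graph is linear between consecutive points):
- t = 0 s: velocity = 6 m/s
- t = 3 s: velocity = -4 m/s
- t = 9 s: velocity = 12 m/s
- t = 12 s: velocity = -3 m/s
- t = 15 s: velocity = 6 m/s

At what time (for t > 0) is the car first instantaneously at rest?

t = 1.8 s

v changes sign on 0–3 s (from 6 to -4); the graph is linear there, so v = 0 at t = 0 + (-6)·(3 − 0)/(-4 − 6) = 1.8 s.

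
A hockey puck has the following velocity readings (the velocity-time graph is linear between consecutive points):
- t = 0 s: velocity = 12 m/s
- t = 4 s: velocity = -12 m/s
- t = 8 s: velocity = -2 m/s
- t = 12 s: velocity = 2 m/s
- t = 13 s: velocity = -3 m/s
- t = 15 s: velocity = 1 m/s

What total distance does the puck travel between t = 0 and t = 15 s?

59.8 m

Distance (not displacement) is the total path length: add the absolute areas under v-t.
0–4 s: v = 0 at t = 2 s; triangle areas 12 + 12 = 24 m
4–8 s: |½(-12 + -2)(4)| = 28 m
8–12 s: v = 0 at t = 10 s; triangle areas 2 + 2 = 4 m
12–13 s: v = 0 at t = 12.4 s; triangle areas 0.4 + 0.9 = 1.3 m
13–15 s: v = 0 at t = 14.5 s; triangle areas 2.25 + 0.25 = 2.5 m
Total distance = 59.8 m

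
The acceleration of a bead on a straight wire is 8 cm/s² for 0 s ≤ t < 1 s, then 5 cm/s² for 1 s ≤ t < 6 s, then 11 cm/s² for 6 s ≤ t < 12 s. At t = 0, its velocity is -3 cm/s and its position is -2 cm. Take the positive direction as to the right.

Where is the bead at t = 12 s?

On each constant-a segment, Δv = aΔt and Δx = v₀Δt + ½aΔt²; chain segment to segment.
0–1 s: v starts -3 cm/s; Δx = -3·1 + ½·8·1² = 1 cm; v ends 5 cm/s.
1–6 s: v starts 5 cm/s; Δx = 5·5 + ½·5·5² = 87.5 cm; v ends 30 cm/s.
6–12 s: v starts 30 cm/s; Δx = 30·6 + ½·11·6² = 378 cm; v ends 96 cm/s.
x(12) = -2 + Σ Δx = 464.5 cm.

464.5 cm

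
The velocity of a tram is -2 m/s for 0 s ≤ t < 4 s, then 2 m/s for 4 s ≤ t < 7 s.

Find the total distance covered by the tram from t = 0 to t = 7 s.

Distance (not displacement) is the total path length: add the absolute areas under v-t.
0–4 s: |-2| × 4 = 8 m
4–7 s: |2| × 3 = 6 m
Total distance = 14 m

14 m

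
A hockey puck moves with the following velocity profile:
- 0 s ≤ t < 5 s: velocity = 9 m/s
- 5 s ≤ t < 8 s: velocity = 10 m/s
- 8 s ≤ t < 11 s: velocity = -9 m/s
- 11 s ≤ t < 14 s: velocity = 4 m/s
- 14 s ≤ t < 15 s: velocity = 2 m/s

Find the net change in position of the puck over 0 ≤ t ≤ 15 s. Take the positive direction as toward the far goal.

Displacement is the signed area under the v-t curve.
0–5 s: 9 × 5 = 45 m
5–8 s: 10 × 3 = 30 m
8–11 s: -9 × 3 = -27 m
11–14 s: 4 × 3 = 12 m
14–15 s: 2 × 1 = 2 m
Net displacement = 62 m

62 m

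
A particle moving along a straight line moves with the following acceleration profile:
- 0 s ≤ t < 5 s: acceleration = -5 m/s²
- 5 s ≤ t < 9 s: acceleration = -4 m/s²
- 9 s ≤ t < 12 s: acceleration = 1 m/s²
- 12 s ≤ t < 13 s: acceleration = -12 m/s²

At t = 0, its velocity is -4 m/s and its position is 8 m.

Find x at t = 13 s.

On each constant-a segment, Δv = aΔt and Δx = v₀Δt + ½aΔt²; chain segment to segment.
0–5 s: v starts -4 m/s; Δx = -4·5 + ½·-5·5² = -82.5 m; v ends -29 m/s.
5–9 s: v starts -29 m/s; Δx = -29·4 + ½·-4·4² = -148 m; v ends -45 m/s.
9–12 s: v starts -45 m/s; Δx = -45·3 + ½·1·3² = -130.5 m; v ends -42 m/s.
12–13 s: v starts -42 m/s; Δx = -42·1 + ½·-12·1² = -48 m; v ends -54 m/s.
x(13) = 8 + Σ Δx = -401 m.

-401 m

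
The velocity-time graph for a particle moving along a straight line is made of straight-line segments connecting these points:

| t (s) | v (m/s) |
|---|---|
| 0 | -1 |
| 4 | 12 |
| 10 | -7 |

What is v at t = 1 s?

2.25 m/s

On 0–4 s the graph is linear from -1 to 12 m/s: v(1) = -1 + (12 − -1)·(1 − 0)/(4 − 0) = 2.25 m/s.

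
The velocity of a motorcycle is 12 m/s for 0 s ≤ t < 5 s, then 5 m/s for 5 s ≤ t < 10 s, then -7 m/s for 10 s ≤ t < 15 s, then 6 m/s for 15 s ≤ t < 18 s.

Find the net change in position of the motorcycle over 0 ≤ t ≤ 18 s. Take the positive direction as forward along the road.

Displacement is the signed area under the v-t curve.
0–5 s: 12 × 5 = 60 m
5–10 s: 5 × 5 = 25 m
10–15 s: -7 × 5 = -35 m
15–18 s: 6 × 3 = 18 m
Net displacement = 68 m

68 m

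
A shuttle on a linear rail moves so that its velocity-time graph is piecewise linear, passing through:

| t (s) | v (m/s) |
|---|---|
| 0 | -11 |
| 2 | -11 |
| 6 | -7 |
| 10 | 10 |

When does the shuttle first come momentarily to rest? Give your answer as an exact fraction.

v changes sign on 6–10 s (from -7 to 10); the graph is linear there, so v = 0 at t = 6 + (7)·(10 − 6)/(10 − -7) = 130/17 s.

t = 130/17 s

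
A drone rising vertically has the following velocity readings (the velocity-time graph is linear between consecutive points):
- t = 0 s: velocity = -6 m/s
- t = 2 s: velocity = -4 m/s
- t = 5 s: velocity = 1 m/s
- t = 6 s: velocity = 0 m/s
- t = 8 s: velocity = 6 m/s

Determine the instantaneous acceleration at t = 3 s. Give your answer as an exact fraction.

Acceleration is the slope of the v-t graph on 2–5 s: (1 − -4)/(5 − 2) = 5/3 m/s².

5/3 m/s²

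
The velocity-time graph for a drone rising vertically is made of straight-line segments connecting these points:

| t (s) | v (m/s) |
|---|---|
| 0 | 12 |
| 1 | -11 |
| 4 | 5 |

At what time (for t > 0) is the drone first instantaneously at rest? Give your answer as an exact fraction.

t = 12/23 s

v changes sign on 0–1 s (from 12 to -11); the graph is linear there, so v = 0 at t = 0 + (-12)·(1 − 0)/(-11 − 12) = 12/23 s.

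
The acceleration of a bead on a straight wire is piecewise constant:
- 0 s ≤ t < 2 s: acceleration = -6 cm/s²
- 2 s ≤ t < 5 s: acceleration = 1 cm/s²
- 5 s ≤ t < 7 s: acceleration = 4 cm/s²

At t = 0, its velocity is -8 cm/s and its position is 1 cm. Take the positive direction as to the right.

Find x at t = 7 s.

-108.5 cm

On each constant-a segment, Δv = aΔt and Δx = v₀Δt + ½aΔt²; chain segment to segment.
0–2 s: v starts -8 cm/s; Δx = -8·2 + ½·-6·2² = -28 cm; v ends -20 cm/s.
2–5 s: v starts -20 cm/s; Δx = -20·3 + ½·1·3² = -55.5 cm; v ends -17 cm/s.
5–7 s: v starts -17 cm/s; Δx = -17·2 + ½·4·2² = -26 cm; v ends -9 cm/s.
x(7) = 1 + Σ Δx = -108.5 cm.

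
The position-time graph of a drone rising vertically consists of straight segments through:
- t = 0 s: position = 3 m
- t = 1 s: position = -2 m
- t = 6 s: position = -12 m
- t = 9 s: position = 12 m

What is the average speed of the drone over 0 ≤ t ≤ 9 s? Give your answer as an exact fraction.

13/3 m/s

Average speed = (total path length)/(elapsed time); on a piecewise-linear x-t graph the path length is Σ|Δx|.
0–1 s: |Δx| = |-2 − 3| = 5 m
1–6 s: |Δx| = |-12 − -2| = 10 m
6–9 s: |Δx| = |12 − -12| = 24 m
Total path = 39 m; average speed = 39/9 = 13/3 m/s.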